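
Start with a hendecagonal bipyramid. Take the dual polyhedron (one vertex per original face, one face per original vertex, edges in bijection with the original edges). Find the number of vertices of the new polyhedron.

The base solid has V = 13, E = 33, F = 22.
The dual swaps V and F and preserves E: V′ = F = 22, E′ = E = 33, F′ = V = 13.

22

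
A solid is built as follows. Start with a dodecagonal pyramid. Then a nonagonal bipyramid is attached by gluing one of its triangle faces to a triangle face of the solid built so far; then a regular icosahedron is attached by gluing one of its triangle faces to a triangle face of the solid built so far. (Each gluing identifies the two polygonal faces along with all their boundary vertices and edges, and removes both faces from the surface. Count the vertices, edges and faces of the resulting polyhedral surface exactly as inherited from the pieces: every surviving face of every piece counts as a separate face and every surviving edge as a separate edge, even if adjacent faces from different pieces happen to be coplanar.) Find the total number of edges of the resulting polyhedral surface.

A dodecagonal pyramid: V=13, E=24, F=13.
Attach a nonagonal bipyramid (V=11, E=27, F=18) along a 3-gon: merge 3 vertices and 3 edges, delete both glued faces → V=21, E=48, F=29.
Attach a regular icosahedron (V=12, E=30, F=20) along a 3-gon: merge 3 vertices and 3 edges, delete both glued faces → V=30, E=75, F=47.
Check: V − E + F = 30 − 75 + 47 = 2.

75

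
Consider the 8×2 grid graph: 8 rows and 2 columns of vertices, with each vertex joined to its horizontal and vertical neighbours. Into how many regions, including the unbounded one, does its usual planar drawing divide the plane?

8

The grid has V = 8·2 = 16 vertices and E = 8·1 + 2·7 = 22 edges.
F = 2 − V + E = 2 − 16 + 22 = 8.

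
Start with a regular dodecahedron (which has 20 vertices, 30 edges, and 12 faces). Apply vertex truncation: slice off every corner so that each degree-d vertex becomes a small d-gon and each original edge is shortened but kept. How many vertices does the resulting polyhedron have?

60

Truncation replaces each original edge-end by a new vertex, so V′ = 2E = 60.
Each original edge survives, and each old vertex of degree d contributes d new edges; summing degrees gives Σd = 2E, so E′ = E + 2E = 3E = 90.
Each original face survives and each original vertex becomes one new face: F′ = F + V = 32.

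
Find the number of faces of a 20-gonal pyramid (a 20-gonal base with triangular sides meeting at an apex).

21

A pyramid on an n-gon base has one n-gon and n triangles: V = 20 + 1 = 21, E = 2·20 = 40, F = 20 + 1 = 21.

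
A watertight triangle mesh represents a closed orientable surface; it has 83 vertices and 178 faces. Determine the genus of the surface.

Every face is a triangle, so 2E = 3·178 = 534, giving E = 267.
χ = V − E + F = 83 − 267 + 178 = -6.
For a closed orientable surface χ = 2 − 2g, so g = (2 − (-6))/2 = 4.

4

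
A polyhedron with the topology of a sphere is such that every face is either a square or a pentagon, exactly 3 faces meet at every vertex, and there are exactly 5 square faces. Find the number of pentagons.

2

Let x be the number of pentagons; then F = 5 + x.
Edge–face incidences: 2E = 4·5 + 5·x = 20 + 5x.
Every vertex has degree 3, so 3V = 2E.
Euler: V − E + F = 2 ⇒ (2E)/3 − E + (5 + x) = 2.
Multiply by 6: 2·(2E) − 3·(2E) + 6·(5 + x) = 12, i.e. 30 + 6x − (20 + 5x) = 12.
Collecting terms: x + 10 = 12, so x = 2.
Then 2E = 20 + 5·2 = 30, so E = 15, V = 2E/3 = 10, F = 5 + 2 = 7.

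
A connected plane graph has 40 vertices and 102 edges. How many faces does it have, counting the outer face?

64

Euler's formula for a connected plane graph: V − E + F = 2, so F = 2 − 40 + 102 = 64.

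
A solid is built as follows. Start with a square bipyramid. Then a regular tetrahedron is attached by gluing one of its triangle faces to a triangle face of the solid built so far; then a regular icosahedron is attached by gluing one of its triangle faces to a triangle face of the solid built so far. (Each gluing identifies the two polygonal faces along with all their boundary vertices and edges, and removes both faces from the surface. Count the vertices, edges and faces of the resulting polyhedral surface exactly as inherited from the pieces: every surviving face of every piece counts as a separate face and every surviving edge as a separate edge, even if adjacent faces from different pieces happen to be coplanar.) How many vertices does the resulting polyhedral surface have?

A square bipyramid: V=6, E=12, F=8.
Attach a regular tetrahedron (V=4, E=6, F=4) along a 3-gon: merge 3 vertices and 3 edges, delete both glued faces → V=7, E=15, F=10.
Attach a regular icosahedron (V=12, E=30, F=20) along a 3-gon: merge 3 vertices and 3 edges, delete both glued faces → V=16, E=42, F=28.
Check: V − E + F = 16 − 42 + 28 = 2.

16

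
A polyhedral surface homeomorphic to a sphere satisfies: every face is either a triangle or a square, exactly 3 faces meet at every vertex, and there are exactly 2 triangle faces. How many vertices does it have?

Let x be the number of squares; then F = 2 + x.
Edge–face incidences: 2E = 3·2 + 4·x = 6 + 4x.
Every vertex has degree 3, so 3V = 2E.
Euler: V − E + F = 2 ⇒ (2E)/3 − E + (2 + x) = 2.
Multiply by 6: 2·(2E) − 3·(2E) + 6·(2 + x) = 12, i.e. 12 + 6x − (6 + 4x) = 12.
Collecting terms: 2x + 6 = 12, so 2x = 6, so x = 3.
Then 2E = 6 + 4·3 = 18, so E = 9, V = 2E/3 = 6, F = 2 + 3 = 5.

6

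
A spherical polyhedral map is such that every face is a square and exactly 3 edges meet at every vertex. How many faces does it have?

Each face has 4 edges and each edge borders two faces, so 2E = 4F.
Each vertex has degree 3, so 3V = 2E and hence V = 4F/3.
Euler: V − E + F = 2 ⇒ (4F/3) − (4F/2) + F = 2.
Multiply by 6: (8 − 12 + 6)F = 12, i.e. 2F = 12.
So F = 6, E = 4·6/2 = 12, V = 4·6/3 = 8.

6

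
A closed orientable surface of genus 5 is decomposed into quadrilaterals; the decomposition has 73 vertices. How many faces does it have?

81

χ = 2 − 2·5 = -8, and every face is a square so 4F = 2E.
V − E + F = -8 with E = 4F/2 gives 73 − (4/2 − 1)·F = -8, so F = 81 and E = 162.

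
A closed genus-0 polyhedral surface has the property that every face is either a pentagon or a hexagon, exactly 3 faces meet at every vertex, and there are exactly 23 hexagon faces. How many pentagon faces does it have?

12

Let x be the number of pentagons; then F = 23 + x.
Edge–face incidences: 2E = 6·23 + 5·x = 138 + 5x.
Every vertex has degree 3, so 3V = 2E.
Euler: V − E + F = 2 ⇒ (2E)/3 − E + (23 + x) = 2.
Multiply by 6: 2·(2E) − 3·(2E) + 6·(23 + x) = 12, i.e. 138 + 6x − (138 + 5x) = 12.
Collecting terms: x = 12.
Then 2E = 138 + 5·12 = 198, so E = 99, V = 2E/3 = 66, F = 23 + 12 = 35.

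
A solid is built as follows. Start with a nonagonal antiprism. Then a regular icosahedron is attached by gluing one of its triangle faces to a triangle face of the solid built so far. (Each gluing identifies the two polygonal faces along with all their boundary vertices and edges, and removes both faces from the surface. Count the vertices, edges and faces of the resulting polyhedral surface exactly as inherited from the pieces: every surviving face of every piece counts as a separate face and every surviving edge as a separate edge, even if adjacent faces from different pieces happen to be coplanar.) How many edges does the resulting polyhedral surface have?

63

A nonagonal antiprism: V=18, E=36, F=20.
Attach a regular icosahedron (V=12, E=30, F=20) along a 3-gon: merge 3 vertices and 3 edges, delete both glued faces → V=27, E=63, F=38.
Check: V − E + F = 27 − 63 + 38 = 2.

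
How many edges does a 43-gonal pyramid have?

A pyramid on an n-gon base has one n-gon and n triangles: V = 43 + 1 = 44, E = 2·43 = 86, F = 43 + 1 = 44.
Check: V − E + F = 44 − 86 + 44 = 2.

86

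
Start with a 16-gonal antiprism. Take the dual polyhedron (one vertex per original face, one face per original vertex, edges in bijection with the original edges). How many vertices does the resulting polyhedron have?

The base solid has V = 32, E = 64, F = 34.
The dual swaps V and F and preserves E: V′ = F = 34, E′ = E = 64, F′ = V = 32.

34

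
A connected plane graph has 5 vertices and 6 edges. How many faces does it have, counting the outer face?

3

Euler's formula for a connected plane graph: V − E + F = 2, so F = 2 − 5 + 6 = 3.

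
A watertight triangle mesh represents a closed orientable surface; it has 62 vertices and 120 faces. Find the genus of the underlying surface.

Every face is a triangle, so 2E = 3·120 = 360, giving E = 180.
χ = V − E + F = 62 − 180 + 120 = 2.
For a closed orientable surface χ = 2 − 2g, so g = (2 − (2))/2 = 0.

0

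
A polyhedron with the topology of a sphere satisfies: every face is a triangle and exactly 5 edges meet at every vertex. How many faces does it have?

20

Each face has 3 edges and each edge borders two faces, so 2E = 3F.
Each vertex has degree 5, so 5V = 2E and hence V = 3F/5.
Euler: V − E + F = 2 ⇒ (3F/5) − (3F/2) + F = 2.
Multiply by 10: (6 − 15 + 10)F = 20, i.e. 1F = 20.
So F = 20, E = 3·20/2 = 30, V = 3·20/5 = 12.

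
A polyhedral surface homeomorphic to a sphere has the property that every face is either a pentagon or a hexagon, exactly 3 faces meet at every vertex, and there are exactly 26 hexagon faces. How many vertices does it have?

72

Let x be the number of pentagons; then F = 26 + x.
Edge–face incidences: 2E = 6·26 + 5·x = 156 + 5x.
Every vertex has degree 3, so 3V = 2E.
Euler: V − E + F = 2 ⇒ (2E)/3 − E + (26 + x) = 2.
Multiply by 6: 2·(2E) − 3·(2E) + 6·(26 + x) = 12, i.e. 156 + 6x − (156 + 5x) = 12.
Collecting terms: x = 12.
Then 2E = 156 + 5·12 = 216, so E = 108, V = 2E/3 = 72, F = 26 + 12 = 38.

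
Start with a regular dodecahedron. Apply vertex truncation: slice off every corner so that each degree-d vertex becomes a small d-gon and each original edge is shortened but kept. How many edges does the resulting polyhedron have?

90

The base solid has V = 20, E = 30, F = 12.
Truncation replaces each original edge-end by a new vertex, so V′ = 2E = 60.
Each original edge survives, and each old vertex of degree d contributes d new edges; summing degrees gives Σd = 2E, so E′ = E + 2E = 3E = 90.
Each original face survives and each original vertex becomes one new face: F′ = F + V = 32.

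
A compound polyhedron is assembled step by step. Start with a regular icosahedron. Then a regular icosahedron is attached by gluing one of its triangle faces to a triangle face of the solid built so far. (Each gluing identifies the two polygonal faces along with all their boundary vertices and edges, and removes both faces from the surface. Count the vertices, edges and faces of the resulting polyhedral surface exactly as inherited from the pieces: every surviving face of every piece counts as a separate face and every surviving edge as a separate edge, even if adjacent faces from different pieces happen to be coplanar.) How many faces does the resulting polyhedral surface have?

38

A regular icosahedron: V=12, E=30, F=20.
Attach a regular icosahedron (V=12, E=30, F=20) along a 3-gon: merge 3 vertices and 3 edges, delete both glued faces → V=21, E=57, F=38.
Check: V − E + F = 21 − 57 + 38 = 2.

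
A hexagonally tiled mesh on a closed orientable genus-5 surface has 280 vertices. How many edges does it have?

χ = 2 − 2·5 = -8, and every face is a hexagon so 6F = 2E.
V − E + F = -8 with E = 6F/2 gives 280 − (6/2 − 1)·F = -8, so F = 144 and E = 432.

432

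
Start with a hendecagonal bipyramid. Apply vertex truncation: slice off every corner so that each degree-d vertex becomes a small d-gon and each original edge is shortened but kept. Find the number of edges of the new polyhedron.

The base solid has V = 13, E = 33, F = 22.
Truncation replaces each original edge-end by a new vertex, so V′ = 2E = 66.
Each original edge survives, and each old vertex of degree d contributes d new edges; summing degrees gives Σd = 2E, so E′ = E + 2E = 3E = 99.
Each original face survives and each original vertex becomes one new face: F′ = F + V = 35.

99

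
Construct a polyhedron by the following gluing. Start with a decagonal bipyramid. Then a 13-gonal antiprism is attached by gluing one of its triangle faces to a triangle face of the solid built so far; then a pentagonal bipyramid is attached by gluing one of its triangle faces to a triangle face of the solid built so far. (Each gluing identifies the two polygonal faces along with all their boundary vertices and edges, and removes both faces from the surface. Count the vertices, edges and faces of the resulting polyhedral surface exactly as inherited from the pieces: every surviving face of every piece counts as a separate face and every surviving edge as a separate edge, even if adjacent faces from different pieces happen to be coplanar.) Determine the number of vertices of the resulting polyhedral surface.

A decagonal bipyramid: V=12, E=30, F=20.
Attach a 13-gonal antiprism (V=26, E=52, F=28) along a 3-gon: merge 3 vertices and 3 edges, delete both glued faces → V=35, E=79, F=46.
Attach a pentagonal bipyramid (V=7, E=15, F=10) along a 3-gon: merge 3 vertices and 3 edges, delete both glued faces → V=39, E=91, F=54.
Check: V − E + F = 39 − 91 + 54 = 2.

39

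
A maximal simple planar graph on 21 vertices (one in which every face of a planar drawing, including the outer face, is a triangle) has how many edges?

57

In a plane triangulation 3F = 2E and V − E + F = 2, so E = 3V − 6 = 3·21 − 6 = 57.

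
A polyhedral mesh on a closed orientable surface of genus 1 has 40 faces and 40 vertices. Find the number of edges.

For a closed orientable surface of genus 1, χ = 2 − 2·1 = 0.
E = V + F − (0) = 40 + 40 − (0) = 80.

80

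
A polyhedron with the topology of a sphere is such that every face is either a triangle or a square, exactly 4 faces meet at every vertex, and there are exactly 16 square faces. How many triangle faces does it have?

Let x be the number of triangles; then F = 16 + x.
Edge–face incidences: 2E = 4·16 + 3·x = 64 + 3x.
Every vertex has degree 4, so 4V = 2E.
Euler: V − E + F = 2 ⇒ (2E)/4 − E + (16 + x) = 2.
Multiply by 8: 2·(2E) − 4·(2E) + 8·(16 + x) = 16, i.e. 128 + 8x − 2·(64 + 3x) = 16.
Collecting terms: 2x = 16, so x = 8.
Then 2E = 64 + 3·8 = 88, so E = 44, V = 2E/4 = 22, F = 16 + 8 = 24.

8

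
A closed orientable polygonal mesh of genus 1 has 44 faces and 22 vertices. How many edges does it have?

For a closed orientable surface of genus 1, χ = 2 − 2·1 = 0.
E = V + F − (0) = 22 + 44 − (0) = 66.

66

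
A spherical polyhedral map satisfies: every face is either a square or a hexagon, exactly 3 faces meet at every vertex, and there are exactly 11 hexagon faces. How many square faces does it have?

Let x be the number of squares; then F = 11 + x.
Edge–face incidences: 2E = 6·11 + 4·x = 66 + 4x.
Every vertex has degree 3, so 3V = 2E.
Euler: V − E + F = 2 ⇒ (2E)/3 − E + (11 + x) = 2.
Multiply by 6: 2·(2E) − 3·(2E) + 6·(11 + x) = 12, i.e. 66 + 6x − (66 + 4x) = 12.
Collecting terms: 2x = 12, so x = 6.
Then 2E = 66 + 4·6 = 90, so E = 45, V = 2E/3 = 30, F = 11 + 6 = 17.

6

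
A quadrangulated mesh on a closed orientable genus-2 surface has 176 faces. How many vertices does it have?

174

χ = 2 − 2·2 = -2, and every face is a square so 4F = 2E.
E = 4·176/2 = 352. Then V = -2 + E − F = -2 + 352 − 176 = 174.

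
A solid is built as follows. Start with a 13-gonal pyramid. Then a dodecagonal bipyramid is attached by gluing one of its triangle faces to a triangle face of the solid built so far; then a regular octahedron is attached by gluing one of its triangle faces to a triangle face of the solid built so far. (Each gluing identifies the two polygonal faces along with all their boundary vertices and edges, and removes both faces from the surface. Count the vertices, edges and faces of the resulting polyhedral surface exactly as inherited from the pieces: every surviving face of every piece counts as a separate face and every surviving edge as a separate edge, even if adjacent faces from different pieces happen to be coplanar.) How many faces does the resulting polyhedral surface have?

42

A 13-gonal pyramid: V=14, E=26, F=14.
Attach a dodecagonal bipyramid (V=14, E=36, F=24) along a 3-gon: merge 3 vertices and 3 edges, delete both glued faces → V=25, E=59, F=36.
Attach a regular octahedron (V=6, E=12, F=8) along a 3-gon: merge 3 vertices and 3 edges, delete both glued faces → V=28, E=68, F=42.
Check: V − E + F = 28 − 68 + 42 = 2.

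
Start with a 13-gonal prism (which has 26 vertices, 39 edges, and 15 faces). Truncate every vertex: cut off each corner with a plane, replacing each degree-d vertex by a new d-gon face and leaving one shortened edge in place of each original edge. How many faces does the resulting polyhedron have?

41

Truncation replaces each original edge-end by a new vertex, so V′ = 2E = 78.
Each original edge survives, and each old vertex of degree d contributes d new edges; summing degrees gives Σd = 2E, so E′ = E + 2E = 3E = 117.
Each original face survives and each original vertex becomes one new face: F′ = F + V = 41.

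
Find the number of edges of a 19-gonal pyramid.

A pyramid on an n-gon base has one n-gon and n triangles: V = 19 + 1 = 20, E = 2·19 = 38, F = 19 + 1 = 20.

38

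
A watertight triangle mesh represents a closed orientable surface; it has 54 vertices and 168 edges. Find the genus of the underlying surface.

Every face is a triangle and each edge borders two faces, so 3F = 2·168, giving F = 112.
χ = V − E + F = 54 − 168 + 112 = -2.
For a closed orientable surface χ = 2 − 2g, so g = (2 − (-2))/2 = 2.

2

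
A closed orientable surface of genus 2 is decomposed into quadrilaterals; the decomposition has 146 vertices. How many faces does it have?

χ = 2 − 2·2 = -2, and every face is a square so 4F = 2E.
V − E + F = -2 with E = 4F/2 gives 146 − (4/2 − 1)·F = -2, so F = 148 and E = 296.

148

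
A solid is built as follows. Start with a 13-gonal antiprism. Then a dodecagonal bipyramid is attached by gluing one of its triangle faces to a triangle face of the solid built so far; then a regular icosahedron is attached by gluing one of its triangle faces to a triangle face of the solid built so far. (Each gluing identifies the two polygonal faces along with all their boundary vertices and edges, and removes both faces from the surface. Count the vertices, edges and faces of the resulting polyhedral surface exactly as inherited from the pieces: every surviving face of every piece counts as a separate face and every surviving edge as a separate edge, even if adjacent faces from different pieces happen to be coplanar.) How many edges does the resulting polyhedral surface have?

A 13-gonal antiprism: V=26, E=52, F=28.
Attach a dodecagonal bipyramid (V=14, E=36, F=24) along a 3-gon: merge 3 vertices and 3 edges, delete both glued faces → V=37, E=85, F=50.
Attach a regular icosahedron (V=12, E=30, F=20) along a 3-gon: merge 3 vertices and 3 edges, delete both glued faces → V=46, E=112, F=68.
Check: V − E + F = 46 − 112 + 68 = 2.

112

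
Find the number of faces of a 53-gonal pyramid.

54

A pyramid on an n-gon base has one n-gon and n triangles: V = 53 + 1 = 54, E = 2·53 = 106, F = 53 + 1 = 54.
Check: V − E + F = 54 − 106 + 54 = 2.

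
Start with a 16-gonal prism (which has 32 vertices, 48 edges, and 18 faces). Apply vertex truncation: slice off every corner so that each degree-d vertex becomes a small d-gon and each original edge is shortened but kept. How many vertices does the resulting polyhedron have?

Truncation replaces each original edge-end by a new vertex, so V′ = 2E = 96.
Each original edge survives, and each old vertex of degree d contributes d new edges; summing degrees gives Σd = 2E, so E′ = E + 2E = 3E = 144.
Each original face survives and each original vertex becomes one new face: F′ = F + V = 50.

96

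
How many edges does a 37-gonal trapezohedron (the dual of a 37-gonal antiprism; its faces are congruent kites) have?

The n-trapezohedron (dual of the n-antiprism) has V = 2·37 + 2 = 76, E = 4·37 = 148, F = 2·37 = 74.

148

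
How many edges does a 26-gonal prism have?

A prism on an n-gon has two n-gon bases and n rectangular sides: V = 2·26 = 52, E = 3·26 = 78, F = 26 + 2 = 28.

78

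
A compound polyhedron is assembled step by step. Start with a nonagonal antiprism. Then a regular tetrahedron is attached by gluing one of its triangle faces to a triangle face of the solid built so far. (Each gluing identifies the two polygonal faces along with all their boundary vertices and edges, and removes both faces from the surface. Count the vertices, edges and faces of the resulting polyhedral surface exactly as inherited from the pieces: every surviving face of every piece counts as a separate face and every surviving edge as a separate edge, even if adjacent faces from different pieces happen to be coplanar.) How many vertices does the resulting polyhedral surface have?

A nonagonal antiprism: V=18, E=36, F=20.
Attach a regular tetrahedron (V=4, E=6, F=4) along a 3-gon: merge 3 vertices and 3 edges, delete both glued faces → V=19, E=39, F=22.
Check: V − E + F = 19 − 39 + 22 = 2.

19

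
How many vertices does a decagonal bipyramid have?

A bipyramid over an n-gon has 2n triangular faces and n + 2 vertices: V = 10 + 2 = 12, E = 3·10 = 30, F = 2·10 = 20.
Check: V − E + F = 12 − 30 + 20 = 2.

12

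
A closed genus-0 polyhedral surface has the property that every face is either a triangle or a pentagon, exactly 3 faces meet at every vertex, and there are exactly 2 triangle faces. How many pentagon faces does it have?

Let x be the number of pentagons; then F = 2 + x.
Edge–face incidences: 2E = 3·2 + 5·x = 6 + 5x.
Every vertex has degree 3, so 3V = 2E.
Euler: V − E + F = 2 ⇒ (2E)/3 − E + (2 + x) = 2.
Multiply by 6: 2·(2E) − 3·(2E) + 6·(2 + x) = 12, i.e. 12 + 6x − (6 + 5x) = 12.
Collecting terms: x + 6 = 12, so x = 6.
Then 2E = 6 + 5·6 = 36, so E = 18, V = 2E/3 = 12, F = 2 + 6 = 8.

6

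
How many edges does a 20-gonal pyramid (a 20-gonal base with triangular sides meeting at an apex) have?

A pyramid on an n-gon base has one n-gon and n triangles: V = 20 + 1 = 21, E = 2·20 = 40, F = 20 + 1 = 21.

40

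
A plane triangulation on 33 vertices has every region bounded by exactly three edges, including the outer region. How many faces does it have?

62

In a plane triangulation 3F = 2E and V − E + F = 2, so F = 2V − 4 = 2·33 − 4 = 62.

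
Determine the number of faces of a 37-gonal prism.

39

A prism on an n-gon has two n-gon bases and n rectangular sides: V = 2·37 = 74, E = 3·37 = 111, F = 37 + 2 = 39.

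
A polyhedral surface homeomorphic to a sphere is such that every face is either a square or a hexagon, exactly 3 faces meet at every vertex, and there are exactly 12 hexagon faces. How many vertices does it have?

32

Let x be the number of squares; then F = 12 + x.
Edge–face incidences: 2E = 6·12 + 4·x = 72 + 4x.
Every vertex has degree 3, so 3V = 2E.
Euler: V − E + F = 2 ⇒ (2E)/3 − E + (12 + x) = 2.
Multiply by 6: 2·(2E) − 3·(2E) + 6·(12 + x) = 12, i.e. 72 + 6x − (72 + 4x) = 12.
Collecting terms: 2x = 12, so x = 6.
Then 2E = 72 + 4·6 = 96, so E = 48, V = 2E/3 = 32, F = 12 + 6 = 18.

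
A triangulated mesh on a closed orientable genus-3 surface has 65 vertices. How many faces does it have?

138

χ = 2 − 2·3 = -4, and every face is a triangle so 3F = 2E.
V − E + F = -4 with E = 3F/2 gives 65 − (3/2 − 1)·F = -4, so F = 138 and E = 207.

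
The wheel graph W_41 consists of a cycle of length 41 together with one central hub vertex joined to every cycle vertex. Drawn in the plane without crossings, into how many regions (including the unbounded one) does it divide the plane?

42

W_41 has V = 41 + 1 = 42 vertices and E = 2·41 = 82 edges.
By Euler's formula F = 2 − V + E = 2 − 42 + 82 = 42.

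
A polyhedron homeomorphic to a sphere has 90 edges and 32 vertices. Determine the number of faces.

60

Here V − E + F = 2.
F = 2 − V + E = 2 − 32 + 90 = 60.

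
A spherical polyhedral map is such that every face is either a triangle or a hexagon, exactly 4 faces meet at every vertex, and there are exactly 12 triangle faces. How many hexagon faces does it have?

Let x be the number of hexagons; then F = 12 + x.
Edge–face incidences: 2E = 3·12 + 6·x = 36 + 6x.
Every vertex has degree 4, so 4V = 2E.
Euler: V − E + F = 2 ⇒ (2E)/4 − E + (12 + x) = 2.
Multiply by 8: 2·(2E) − 4·(2E) + 8·(12 + x) = 16, i.e. 96 + 8x − 2·(36 + 6x) = 16.
Collecting terms: −4x + 24 = 16, so −4x = −8, so x = 2.
Then 2E = 36 + 6·2 = 48, so E = 24, V = 2E/4 = 12, F = 12 + 2 = 14.

2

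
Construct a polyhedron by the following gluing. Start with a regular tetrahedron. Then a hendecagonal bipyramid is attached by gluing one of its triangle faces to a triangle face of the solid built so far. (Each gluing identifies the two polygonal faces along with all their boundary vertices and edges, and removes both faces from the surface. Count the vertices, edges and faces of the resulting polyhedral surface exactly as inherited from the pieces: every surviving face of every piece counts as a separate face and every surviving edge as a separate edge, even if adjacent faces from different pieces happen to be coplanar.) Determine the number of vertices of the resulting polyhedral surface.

14

A regular tetrahedron: V=4, E=6, F=4.
Attach a hendecagonal bipyramid (V=13, E=33, F=22) along a 3-gon: merge 3 vertices and 3 edges, delete both glued faces → V=14, E=36, F=24.
Check: V − E + F = 14 − 36 + 24 = 2.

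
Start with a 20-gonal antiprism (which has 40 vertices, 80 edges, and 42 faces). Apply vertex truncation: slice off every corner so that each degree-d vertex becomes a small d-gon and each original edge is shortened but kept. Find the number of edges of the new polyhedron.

240

Truncation replaces each original edge-end by a new vertex, so V′ = 2E = 160.
Each original edge survives, and each old vertex of degree d contributes d new edges; summing degrees gives Σd = 2E, so E′ = E + 2E = 3E = 240.
Each original face survives and each original vertex becomes one new face: F′ = F + V = 82.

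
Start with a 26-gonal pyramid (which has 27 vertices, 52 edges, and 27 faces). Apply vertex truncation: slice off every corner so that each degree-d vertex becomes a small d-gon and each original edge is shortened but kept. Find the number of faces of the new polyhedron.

Truncation replaces each original edge-end by a new vertex, so V′ = 2E = 104.
Each original edge survives, and each old vertex of degree d contributes d new edges; summing degrees gives Σd = 2E, so E′ = E + 2E = 3E = 156.
Each original face survives and each original vertex becomes one new face: F′ = F + V = 54.

54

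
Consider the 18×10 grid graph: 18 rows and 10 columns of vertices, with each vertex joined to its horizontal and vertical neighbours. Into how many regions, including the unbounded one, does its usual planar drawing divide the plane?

The grid has V = 18·10 = 180 vertices and E = 18·9 + 10·17 = 332 edges.
F = 2 − V + E = 2 − 180 + 332 = 154.

154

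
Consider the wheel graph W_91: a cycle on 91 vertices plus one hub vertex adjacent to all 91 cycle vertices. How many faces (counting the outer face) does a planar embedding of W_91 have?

92

W_91 has V = 91 + 1 = 92 vertices and E = 2·91 = 182 edges.
By Euler's formula F = 2 − V + E = 2 − 92 + 182 = 92.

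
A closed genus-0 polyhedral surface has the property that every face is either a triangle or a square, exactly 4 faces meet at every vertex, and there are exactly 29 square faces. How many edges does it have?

Let x be the number of triangles; then F = 29 + x.
Edge–face incidences: 2E = 4·29 + 3·x = 116 + 3x.
Every vertex has degree 4, so 4V = 2E.
Euler: V − E + F = 2 ⇒ (2E)/4 − E + (29 + x) = 2.
Multiply by 8: 2·(2E) − 4·(2E) + 8·(29 + x) = 16, i.e. 232 + 8x − 2·(116 + 3x) = 16.
Collecting terms: 2x = 16, so x = 8.
Then 2E = 116 + 3·8 = 140, so E = 70, V = 2E/4 = 35, F = 29 + 8 = 37.

70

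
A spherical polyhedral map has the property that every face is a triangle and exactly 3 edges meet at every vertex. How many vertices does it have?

Each face has 3 edges and each edge borders two faces, so 2E = 3F.
Each vertex has degree 3, so 3V = 2E and hence V = 3F/3.
Euler: V − E + F = 2 ⇒ (3F/3) − (3F/2) + F = 2.
Multiply by 6: (6 − 9 + 6)F = 12, i.e. 3F = 12.
So F = 4, E = 3·4/2 = 6, V = 3·4/3 = 4.

4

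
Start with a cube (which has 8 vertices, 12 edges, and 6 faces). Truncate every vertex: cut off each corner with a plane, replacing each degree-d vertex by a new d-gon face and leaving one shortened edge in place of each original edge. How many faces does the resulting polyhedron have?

14

Truncation replaces each original edge-end by a new vertex, so V′ = 2E = 24.
Each original edge survives, and each old vertex of degree d contributes d new edges; summing degrees gives Σd = 2E, so E′ = E + 2E = 3E = 36.
Each original face survives and each original vertex becomes one new face: F′ = F + V = 14.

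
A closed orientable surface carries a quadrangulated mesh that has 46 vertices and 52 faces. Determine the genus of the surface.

4

Every face is a square, so 2E = 4·52 = 208, giving E = 104.
χ = V − E + F = 46 − 104 + 52 = -6.
For a closed orientable surface χ = 2 − 2g, so g = (2 − (-6))/2 = 4.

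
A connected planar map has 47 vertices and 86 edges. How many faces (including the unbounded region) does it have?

Euler's formula for a connected plane graph: V − E + F = 2, so F = 2 − 47 + 86 = 41.

41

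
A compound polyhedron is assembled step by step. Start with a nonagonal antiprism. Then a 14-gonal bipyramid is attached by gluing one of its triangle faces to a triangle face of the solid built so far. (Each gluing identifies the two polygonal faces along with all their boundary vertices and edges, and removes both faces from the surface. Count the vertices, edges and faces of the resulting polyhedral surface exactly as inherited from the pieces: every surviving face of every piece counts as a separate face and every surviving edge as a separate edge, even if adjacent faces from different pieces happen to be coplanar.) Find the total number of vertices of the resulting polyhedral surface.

A nonagonal antiprism: V=18, E=36, F=20.
Attach a 14-gonal bipyramid (V=16, E=42, F=28) along a 3-gon: merge 3 vertices and 3 edges, delete both glued faces → V=31, E=75, F=46.
Check: V − E + F = 31 − 75 + 46 = 2.

31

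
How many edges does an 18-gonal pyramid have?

A pyramid on an n-gon base has one n-gon and n triangles: V = 18 + 1 = 19, E = 2·18 = 36, F = 18 + 1 = 19.

36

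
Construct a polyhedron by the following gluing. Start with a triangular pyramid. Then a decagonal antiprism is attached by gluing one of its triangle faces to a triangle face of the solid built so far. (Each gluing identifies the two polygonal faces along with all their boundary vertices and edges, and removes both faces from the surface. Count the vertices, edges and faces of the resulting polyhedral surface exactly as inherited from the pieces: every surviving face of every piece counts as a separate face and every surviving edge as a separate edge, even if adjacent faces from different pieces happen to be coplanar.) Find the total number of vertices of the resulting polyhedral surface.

21

A triangular pyramid: V=4, E=6, F=4.
Attach a decagonal antiprism (V=20, E=40, F=22) along a 3-gon: merge 3 vertices and 3 edges, delete both glued faces → V=21, E=43, F=24.
Check: V − E + F = 21 − 43 + 24 = 2.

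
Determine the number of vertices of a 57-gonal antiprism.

114

An antiprism on an n-gon has two n-gon caps and 2n triangles: V = 2·57 = 114, E = 4·57 = 228, F = 2·57 + 2 = 116.
Check: V − E + F = 114 − 228 + 116 = 2.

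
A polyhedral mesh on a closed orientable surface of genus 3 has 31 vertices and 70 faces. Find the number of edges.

105

For a closed orientable surface of genus 3, χ = 2 − 2·3 = -4.
E = V + F − (-4) = 31 + 70 − (-4) = 105.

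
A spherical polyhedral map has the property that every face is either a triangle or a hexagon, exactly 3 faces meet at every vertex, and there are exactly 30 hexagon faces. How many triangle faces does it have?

4

Let x be the number of triangles; then F = 30 + x.
Edge–face incidences: 2E = 6·30 + 3·x = 180 + 3x.
Every vertex has degree 3, so 3V = 2E.
Euler: V − E + F = 2 ⇒ (2E)/3 − E + (30 + x) = 2.
Multiply by 6: 2·(2E) − 3·(2E) + 6·(30 + x) = 12, i.e. 180 + 6x − (180 + 3x) = 12.
Collecting terms: 3x = 12, so x = 4.
Then 2E = 180 + 3·4 = 192, so E = 96, V = 2E/3 = 64, F = 30 + 4 = 34.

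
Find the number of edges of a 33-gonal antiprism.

An antiprism on an n-gon has two n-gon caps and 2n triangles: V = 2·33 = 66, E = 4·33 = 132, F = 2·33 + 2 = 68.

132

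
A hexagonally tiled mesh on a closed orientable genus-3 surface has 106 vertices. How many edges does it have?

χ = 2 − 2·3 = -4, and every face is a hexagon so 6F = 2E.
V − E + F = -4 with E = 6F/2 gives 106 − (6/2 − 1)·F = -4, so F = 55 and E = 165.

165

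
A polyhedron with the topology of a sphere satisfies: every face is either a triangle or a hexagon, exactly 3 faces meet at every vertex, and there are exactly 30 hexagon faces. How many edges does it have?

Let x be the number of triangles; then F = 30 + x.
Edge–face incidences: 2E = 6·30 + 3·x = 180 + 3x.
Every vertex has degree 3, so 3V = 2E.
Euler: V − E + F = 2 ⇒ (2E)/3 − E + (30 + x) = 2.
Multiply by 6: 2·(2E) − 3·(2E) + 6·(30 + x) = 12, i.e. 180 + 6x − (180 + 3x) = 12.
Collecting terms: 3x = 12, so x = 4.
Then 2E = 180 + 3·4 = 192, so E = 96, V = 2E/3 = 64, F = 30 + 4 = 34.

96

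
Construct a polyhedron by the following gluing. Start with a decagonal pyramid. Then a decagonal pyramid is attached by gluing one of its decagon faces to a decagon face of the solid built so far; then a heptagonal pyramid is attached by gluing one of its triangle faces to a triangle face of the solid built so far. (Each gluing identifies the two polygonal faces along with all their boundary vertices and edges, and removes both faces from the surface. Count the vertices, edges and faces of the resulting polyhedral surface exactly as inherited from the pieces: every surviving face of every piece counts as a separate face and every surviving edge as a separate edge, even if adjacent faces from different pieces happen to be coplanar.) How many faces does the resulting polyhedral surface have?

26

A decagonal pyramid: V=11, E=20, F=11.
Attach a decagonal pyramid (V=11, E=20, F=11) along a 10-gon: merge 10 vertices and 10 edges, delete both glued faces → V=12, E=30, F=20.
Attach a heptagonal pyramid (V=8, E=14, F=8) along a 3-gon: merge 3 vertices and 3 edges, delete both glued faces → V=17, E=41, F=26.
Check: V − E + F = 17 − 41 + 26 = 2.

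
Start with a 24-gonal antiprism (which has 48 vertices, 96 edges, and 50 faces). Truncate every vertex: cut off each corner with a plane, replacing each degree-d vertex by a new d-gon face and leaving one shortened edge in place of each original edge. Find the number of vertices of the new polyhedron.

192

Truncation replaces each original edge-end by a new vertex, so V′ = 2E = 192.
Each original edge survives, and each old vertex of degree d contributes d new edges; summing degrees gives Σd = 2E, so E′ = E + 2E = 3E = 288.
Each original face survives and each original vertex becomes one new face: F′ = F + V = 98.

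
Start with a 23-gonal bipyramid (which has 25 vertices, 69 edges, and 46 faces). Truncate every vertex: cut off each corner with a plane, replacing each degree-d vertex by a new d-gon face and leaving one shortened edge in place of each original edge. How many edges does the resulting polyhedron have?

207

Truncation replaces each original edge-end by a new vertex, so V′ = 2E = 138.
Each original edge survives, and each old vertex of degree d contributes d new edges; summing degrees gives Σd = 2E, so E′ = E + 2E = 3E = 207.
Each original face survives and each original vertex becomes one new face: F′ = F + V = 71.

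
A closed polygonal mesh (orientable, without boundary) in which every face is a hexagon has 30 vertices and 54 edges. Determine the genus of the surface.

Every face is a hexagon and each edge borders two faces, so 6F = 2·54, giving F = 18.
χ = V − E + F = 30 − 54 + 18 = -6.
For a closed orientable surface χ = 2 − 2g, so g = (2 − (-6))/2 = 4.

4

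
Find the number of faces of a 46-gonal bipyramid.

A bipyramid over an n-gon has 2n triangular faces and n + 2 vertices: V = 46 + 2 = 48, E = 3·46 = 138, F = 2·46 = 92.

92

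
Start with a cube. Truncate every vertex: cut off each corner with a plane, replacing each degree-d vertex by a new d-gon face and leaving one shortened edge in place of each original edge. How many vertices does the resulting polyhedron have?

The base solid has V = 8, E = 12, F = 6.
Truncation replaces each original edge-end by a new vertex, so V′ = 2E = 24.
Each original edge survives, and each old vertex of degree d contributes d new edges; summing degrees gives Σd = 2E, so E′ = E + 2E = 3E = 36.
Each original face survives and each original vertex becomes one new face: F′ = F + V = 14.

24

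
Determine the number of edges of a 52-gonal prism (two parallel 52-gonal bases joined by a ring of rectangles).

A prism on an n-gon has two n-gon bases and n rectangular sides: V = 2·52 = 104, E = 3·52 = 156, F = 52 + 2 = 54.

156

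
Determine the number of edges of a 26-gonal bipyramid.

78

A bipyramid over an n-gon has 2n triangular faces and n + 2 vertices: V = 26 + 2 = 28, E = 3·26 = 78, F = 2·26 = 52.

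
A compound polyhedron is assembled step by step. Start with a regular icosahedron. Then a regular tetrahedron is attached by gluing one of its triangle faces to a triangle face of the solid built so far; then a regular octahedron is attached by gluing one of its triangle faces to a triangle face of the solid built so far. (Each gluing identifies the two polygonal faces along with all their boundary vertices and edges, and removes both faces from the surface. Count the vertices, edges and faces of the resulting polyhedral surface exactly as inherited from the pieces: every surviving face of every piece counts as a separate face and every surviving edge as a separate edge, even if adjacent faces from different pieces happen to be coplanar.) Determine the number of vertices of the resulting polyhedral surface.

A regular icosahedron: V=12, E=30, F=20.
Attach a regular tetrahedron (V=4, E=6, F=4) along a 3-gon: merge 3 vertices and 3 edges, delete both glued faces → V=13, E=33, F=22.
Attach a regular octahedron (V=6, E=12, F=8) along a 3-gon: merge 3 vertices and 3 edges, delete both glued faces → V=16, E=42, F=28.
Check: V − E + F = 16 − 42 + 28 = 2.

16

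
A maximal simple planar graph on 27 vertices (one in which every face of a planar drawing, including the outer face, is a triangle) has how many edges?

75

In a plane triangulation 3F = 2E and V − E + F = 2, so E = 3V − 6 = 3·27 − 6 = 75.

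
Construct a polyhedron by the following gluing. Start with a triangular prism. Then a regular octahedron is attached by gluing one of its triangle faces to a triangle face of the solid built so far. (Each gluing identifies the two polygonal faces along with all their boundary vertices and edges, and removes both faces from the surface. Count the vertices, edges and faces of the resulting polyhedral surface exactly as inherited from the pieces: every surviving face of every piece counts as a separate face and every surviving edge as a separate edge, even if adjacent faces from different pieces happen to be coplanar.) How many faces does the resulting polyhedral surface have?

A triangular prism: V=6, E=9, F=5.
Attach a regular octahedron (V=6, E=12, F=8) along a 3-gon: merge 3 vertices and 3 edges, delete both glued faces → V=9, E=18, F=11.
Check: V − E + F = 9 − 18 + 11 = 2.

11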